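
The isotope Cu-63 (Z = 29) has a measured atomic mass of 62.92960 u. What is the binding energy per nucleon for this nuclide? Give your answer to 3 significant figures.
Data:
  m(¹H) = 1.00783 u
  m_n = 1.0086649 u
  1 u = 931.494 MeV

8.75 MeV/nucleon

Total constituent mass: 29 × 1.00783 + 34 × 1.0086649 = 63.5216766 u
Mass defect Δm = 63.5216766 − 62.92960 = 0.5920766 u
E_B = 0.5920766 × 931.494 = 551.516 MeV
BE/A = 551.516 MeV / 63 = 8.754 MeV/nucleon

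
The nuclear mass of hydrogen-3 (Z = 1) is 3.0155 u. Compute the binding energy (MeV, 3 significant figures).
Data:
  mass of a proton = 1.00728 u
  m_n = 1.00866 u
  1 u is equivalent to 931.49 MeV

8.48 MeV

Total constituent mass: 1 × 1.00728 + 2 × 1.00866 = 3.02460 u
Δm = 3.02460 − 3.0155 = 0.00910 u
Converting to energy: 0.00910 u × 931.49 MeV/u = 8.47656 MeV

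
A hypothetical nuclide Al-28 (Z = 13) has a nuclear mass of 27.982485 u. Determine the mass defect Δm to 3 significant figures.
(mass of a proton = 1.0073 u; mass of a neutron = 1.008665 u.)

Total constituent mass: 13 × 1.0073 + 15 × 1.008665 = 28.224875 u
The mass defect is 28.224875 − 27.982485 = 0.242390 u.

0.242 u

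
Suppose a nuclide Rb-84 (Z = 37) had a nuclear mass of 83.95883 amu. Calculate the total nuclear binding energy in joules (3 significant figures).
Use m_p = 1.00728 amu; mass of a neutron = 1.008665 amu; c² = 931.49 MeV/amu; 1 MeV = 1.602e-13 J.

Z = 37, so N = A − Z = 84 − 37 = 47.
Σm = 37·m_p + 47·m_n = 37.26936 + 47.407255 = 84.676615 amu
Δm = 84.676615 − 83.95883 = 0.717785 amu
Converting to energy: 0.717785 amu × 931.49 MeV/amu = 668.610 MeV
In joules: 668.610 MeV × 1.602e-13 J/MeV = 1.0711e-10 J

1.07e-10 J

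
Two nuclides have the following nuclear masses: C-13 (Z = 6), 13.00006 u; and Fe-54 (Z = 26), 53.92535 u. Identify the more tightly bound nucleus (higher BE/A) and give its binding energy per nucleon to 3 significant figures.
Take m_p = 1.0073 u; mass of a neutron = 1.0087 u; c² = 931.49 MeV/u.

C-13: Σm = 6(1.0073) + 7(1.0087) = 13.1047 u; Δm = 0.10464 u; E_B = 97.471 MeV; E_B/A = 7.498 MeV
Fe-54: Σm = 26(1.0073) + 28(1.0087) = 54.4334 u; Δm = 0.50805 u; E_B = 473.24 MeV; E_B/A = 8.764 MeV
Fe-54 has the higher binding energy per nucleon, so it is the more tightly bound nucleus.

Fe-54; 8.76 MeV/nucleon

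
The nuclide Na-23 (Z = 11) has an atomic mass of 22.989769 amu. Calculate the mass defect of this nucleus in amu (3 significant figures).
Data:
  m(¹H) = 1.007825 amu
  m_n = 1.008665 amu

Z = 11, so N = A − Z = 23 − 11 = 12.
Σm = 11·m(¹H) + 12·m_n = 11.086075 + 12.103980 = 23.190055 amu
Δm = 23.190055 − 22.989769 = 0.200286 amu

0.200 amu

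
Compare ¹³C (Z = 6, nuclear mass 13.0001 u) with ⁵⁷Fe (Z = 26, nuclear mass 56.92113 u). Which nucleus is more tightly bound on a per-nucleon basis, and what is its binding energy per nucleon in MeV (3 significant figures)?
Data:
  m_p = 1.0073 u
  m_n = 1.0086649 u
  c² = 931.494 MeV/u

⁵⁷Fe; 8.78 MeV/nucleon

¹³C: Σm = 6(1.0073) + 7(1.0086649) = 13.1044543 u; Δm = 0.1043543 u; E_B = 97.205 MeV; E_B/A = 7.477 MeV
⁵⁷Fe: Σm = 26(1.0073) + 31(1.0086649) = 57.4584119 u; Δm = 0.5372819 u; E_B = 500.47 MeV; E_B/A = 8.780 MeV
⁵⁷Fe has the higher binding energy per nucleon, so it is the more tightly bound nucleus.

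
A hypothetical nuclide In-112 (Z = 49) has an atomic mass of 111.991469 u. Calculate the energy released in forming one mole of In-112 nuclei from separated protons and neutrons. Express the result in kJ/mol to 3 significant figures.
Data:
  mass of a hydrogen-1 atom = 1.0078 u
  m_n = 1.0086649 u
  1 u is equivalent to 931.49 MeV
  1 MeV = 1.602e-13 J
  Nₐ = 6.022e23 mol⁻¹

8.42e+10 kJ/mol

Σm = 49·m(¹H) + 63·m_n = 49.3822 + 63.5458887 = 112.9280887 u
The mass defect is 112.9280887 − 111.991469 = 0.9366197 u.
Converting to energy: 0.9366197 u × 931.49 MeV/u = 872.452 MeV
Per nucleus in joules: 872.452 MeV × 1.602e-13 J/MeV = 1.3977e-10 J
Per mole: 1.3977e-10 J × 6.022e23 mol⁻¹ = 8.4169e+13 J/mol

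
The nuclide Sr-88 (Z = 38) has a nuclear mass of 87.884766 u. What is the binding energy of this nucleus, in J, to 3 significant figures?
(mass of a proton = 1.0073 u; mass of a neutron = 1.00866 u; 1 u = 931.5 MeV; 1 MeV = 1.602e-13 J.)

Total constituent mass: 38 × 1.0073 + 50 × 1.00866 = 88.71040 u
Δm = 88.71040 − 87.884766 = 0.825634 u
E_B = 0.825634 × 931.5 = 769.078 MeV
In joules: 769.078 MeV × 1.602e-13 J/MeV = 1.2321e-10 J

1.23e-10 J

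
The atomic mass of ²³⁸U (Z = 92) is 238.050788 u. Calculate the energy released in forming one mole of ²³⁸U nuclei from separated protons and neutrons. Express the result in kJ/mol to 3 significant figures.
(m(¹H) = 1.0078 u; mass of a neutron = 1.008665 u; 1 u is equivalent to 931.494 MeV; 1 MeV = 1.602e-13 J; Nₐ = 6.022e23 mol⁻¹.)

1.74e+11 kJ/mol

Total constituent mass: 92 × 1.0078 + 146 × 1.008665 = 239.982690 u
Mass defect Δm = 239.982690 − 238.050788 = 1.931902 u
Converting to energy: 1.931902 u × 931.494 MeV/u = 1799.56 MeV
Per nucleus in joules: 1799.56 MeV × 1.602e-13 J/MeV = 2.8829e-10 J
Per mole: 2.8829e-10 J × 6.022e23 mol⁻¹ = 1.7361e+14 J/mol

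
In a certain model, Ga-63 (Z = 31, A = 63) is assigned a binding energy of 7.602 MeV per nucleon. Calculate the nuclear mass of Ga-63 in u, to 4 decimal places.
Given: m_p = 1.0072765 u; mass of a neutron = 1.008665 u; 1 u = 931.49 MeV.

62.9887 u

Total binding energy = 63 × 7.602 = 478.926 MeV
Mass defect = 478.926 MeV / (931.49 MeV/u) = 0.514150 u
Constituent mass = 31(1.0072765) + 32(1.008665) = 63.5028515 u
Nuclear mass = 63.5028515 − 0.514150 = 62.9887015 u ≈ 62.9887 u (to 4 decimal places)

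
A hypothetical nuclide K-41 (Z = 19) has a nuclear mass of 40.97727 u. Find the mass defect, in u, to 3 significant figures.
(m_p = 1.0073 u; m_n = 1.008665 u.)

0.352 u

Total constituent mass: 19 × 1.0073 + 22 × 1.008665 = 41.329330 u
Mass defect Δm = 41.329330 − 40.97727 = 0.352060 u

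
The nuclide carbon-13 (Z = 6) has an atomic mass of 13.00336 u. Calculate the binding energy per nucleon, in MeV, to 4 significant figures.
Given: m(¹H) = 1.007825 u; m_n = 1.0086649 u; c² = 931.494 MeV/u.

7.469 MeV/nucleon

The nucleus contains 6 protons and 13 − 6 = 7 neutrons.
Total constituent mass: 6 × 1.007825 + 7 × 1.0086649 = 13.1076043 u
Mass defect Δm = 13.1076043 − 13.00336 = 0.1042443 u
E_B = 0.1042443 × 931.494 = 97.1029 MeV
Per nucleon: 97.1029 / 13 = 7.469 MeV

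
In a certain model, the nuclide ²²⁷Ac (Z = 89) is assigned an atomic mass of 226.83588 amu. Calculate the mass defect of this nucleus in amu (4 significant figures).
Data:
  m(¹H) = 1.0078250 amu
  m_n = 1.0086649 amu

2.056 amu

Total constituent mass: 89 × 1.0078250 + 138 × 1.0086649 = 228.8921812 amu
The mass defect is 228.8921812 − 226.83588 = 2.0563012 amu.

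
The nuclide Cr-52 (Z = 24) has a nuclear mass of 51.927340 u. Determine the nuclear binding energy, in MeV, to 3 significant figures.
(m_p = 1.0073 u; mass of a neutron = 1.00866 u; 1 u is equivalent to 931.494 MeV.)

Z = 24, so N = A − Z = 52 − 24 = 28.
Σm = 24·m_p + 28·m_n = 24.1752 + 28.24248 = 52.41768 u
Mass defect Δm = 52.41768 − 51.927340 = 0.490340 u
Converting to energy: 0.490340 u × 931.494 MeV/u = 456.749 MeV

457 MeV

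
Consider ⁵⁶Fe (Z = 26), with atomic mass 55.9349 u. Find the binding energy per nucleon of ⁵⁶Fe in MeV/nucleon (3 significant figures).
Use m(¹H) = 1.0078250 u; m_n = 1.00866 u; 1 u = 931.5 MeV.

8.79 MeV/nucleon

Z = 26, so N = A − Z = 56 − 26 = 30.
Mass of separated nucleons = 26(1.0078250) + 30(1.00866) = 26.2034500 + 30.25980 = 56.4632500 u
Δm = 56.4632500 − 55.9349 = 0.5283500 u
E_B = 0.5283500 × 931.5 = 492.158 MeV
Dividing by A = 56 gives 8.789 MeV per nucleon.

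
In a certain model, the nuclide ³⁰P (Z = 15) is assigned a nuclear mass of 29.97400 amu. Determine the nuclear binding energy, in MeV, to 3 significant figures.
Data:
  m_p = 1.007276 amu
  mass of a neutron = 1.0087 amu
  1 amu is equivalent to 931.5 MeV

Total constituent mass: 15 × 1.007276 + 15 × 1.0087 = 30.239640 amu
The mass defect is 30.239640 − 29.97400 = 0.265640 amu.
Binding energy = Δm·c² = 0.265640 × 931.5 MeV/amu = 247.444 MeV

247 MeV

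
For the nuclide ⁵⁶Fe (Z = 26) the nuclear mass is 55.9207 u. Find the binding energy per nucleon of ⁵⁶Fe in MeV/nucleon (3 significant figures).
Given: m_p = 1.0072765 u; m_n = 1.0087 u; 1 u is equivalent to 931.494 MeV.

8.81 MeV/nucleon

With 26 protons and 30 neutrons (A = 56):
Mass of separated nucleons = 26(1.0072765) + 30(1.0087) = 26.1891890 + 30.2610 = 56.4501890 u
Δm = 56.4501890 − 55.9207 = 0.5294890 u
Converting to energy: 0.5294890 u × 931.494 MeV/u = 493.216 MeV
Per nucleon: 493.216 / 56 = 8.807 MeV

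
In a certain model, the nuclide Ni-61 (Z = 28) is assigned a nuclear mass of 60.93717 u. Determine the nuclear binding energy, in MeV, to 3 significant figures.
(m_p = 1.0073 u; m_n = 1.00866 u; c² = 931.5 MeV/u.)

Σm = 28·m_p + 33·m_n = 28.2044 + 33.28578 = 61.49018 u
Mass defect Δm = 61.49018 − 60.93717 = 0.55301 u
Binding energy = Δm·c² = 0.55301 × 931.5 MeV/u = 515.129 MeV

515 MeV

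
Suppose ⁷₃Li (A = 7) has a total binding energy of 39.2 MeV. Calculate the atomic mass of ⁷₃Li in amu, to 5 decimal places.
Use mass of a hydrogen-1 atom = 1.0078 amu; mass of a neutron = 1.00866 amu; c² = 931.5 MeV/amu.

Mass defect = 39.2 MeV / (931.5 MeV/amu) = 0.0420827 amu
Constituent mass = 3(1.0078) + 4(1.00866) = 7.05804 amu
Atomic mass = 7.05804 − 0.0420827 = 7.0159573 amu ≈ 7.01596 amu (to 5 decimal places)

7.01596 amu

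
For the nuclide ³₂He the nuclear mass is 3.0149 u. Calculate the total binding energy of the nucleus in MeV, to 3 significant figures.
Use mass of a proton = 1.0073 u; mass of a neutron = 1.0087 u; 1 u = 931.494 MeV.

Z = 2, so N = A − Z = 3 − 2 = 1.
Mass of separated nucleons = 2(1.0073) + 1(1.0087) = 2.0146 + 1.0087 = 3.0233 u
Mass defect Δm = 3.0233 − 3.0149 = 0.0084 u
Converting to energy: 0.0084 u × 931.494 MeV/u = 7.82455 MeV

7.82 MeV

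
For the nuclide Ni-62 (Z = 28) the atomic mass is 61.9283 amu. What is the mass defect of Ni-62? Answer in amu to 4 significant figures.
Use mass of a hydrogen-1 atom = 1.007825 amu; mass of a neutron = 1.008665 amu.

0.5854 amu

Total constituent mass: 28 × 1.007825 + 34 × 1.008665 = 62.513710 amu
Mass defect Δm = 62.513710 − 61.9283 = 0.585410 amu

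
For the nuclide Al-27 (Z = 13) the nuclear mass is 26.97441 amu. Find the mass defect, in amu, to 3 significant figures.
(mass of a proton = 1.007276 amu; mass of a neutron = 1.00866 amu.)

With 13 protons and 14 neutrons (A = 27):
Total constituent mass: 13 × 1.007276 + 14 × 1.00866 = 27.215828 amu
The mass defect is 27.215828 − 26.97441 = 0.241418 amu.

0.241 amu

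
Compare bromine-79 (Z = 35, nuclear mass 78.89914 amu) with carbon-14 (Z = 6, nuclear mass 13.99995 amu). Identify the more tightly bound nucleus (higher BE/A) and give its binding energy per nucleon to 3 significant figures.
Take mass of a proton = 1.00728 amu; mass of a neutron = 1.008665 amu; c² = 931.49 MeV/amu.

bromine-79: Σm = 35(1.00728) + 44(1.008665) = 79.636060 amu; Δm = 0.736920 amu; E_B = 686.43 MeV; E_B/A = 8.689 MeV
carbon-14: Σm = 6(1.00728) + 8(1.008665) = 14.113000 amu; Δm = 0.113050 amu; E_B = 105.305 MeV; E_B/A = 7.522 MeV
bromine-79 has the higher binding energy per nucleon, so it is the more tightly bound nucleus.

bromine-79; 8.69 MeV/nucleon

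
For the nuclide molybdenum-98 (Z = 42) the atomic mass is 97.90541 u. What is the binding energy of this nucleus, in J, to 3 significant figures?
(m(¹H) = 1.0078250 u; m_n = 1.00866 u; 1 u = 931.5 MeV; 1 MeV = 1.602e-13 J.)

The nucleus contains 42 protons and 98 − 42 = 56 neutrons.
Total constituent mass: 42 × 1.0078250 + 56 × 1.00866 = 98.8136100 u
Δm = 98.8136100 − 97.90541 = 0.9082000 u
Converting to energy: 0.9082000 u × 931.5 MeV/u = 845.988 MeV
In joules: 845.988 MeV × 1.602e-13 J/MeV = 1.3553e-10 J

1.36e-10 J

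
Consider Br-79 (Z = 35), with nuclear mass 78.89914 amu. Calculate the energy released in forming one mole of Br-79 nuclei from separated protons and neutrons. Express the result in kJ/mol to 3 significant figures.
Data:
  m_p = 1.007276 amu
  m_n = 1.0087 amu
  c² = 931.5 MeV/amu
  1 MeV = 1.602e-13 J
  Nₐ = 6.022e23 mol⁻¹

Total constituent mass: 35 × 1.007276 + 44 × 1.0087 = 79.637460 amu
Δm = 79.637460 − 78.89914 = 0.738320 amu
Binding energy = Δm·c² = 0.738320 × 931.5 MeV/amu = 687.745 MeV
Per nucleus in joules: 687.745 MeV × 1.602e-13 J/MeV = 1.10177e-10 J
Per mole: 1.10177e-10 J × 6.022e23 mol⁻¹ = 6.6349e+13 J/mol

6.63e+10 kJ/mol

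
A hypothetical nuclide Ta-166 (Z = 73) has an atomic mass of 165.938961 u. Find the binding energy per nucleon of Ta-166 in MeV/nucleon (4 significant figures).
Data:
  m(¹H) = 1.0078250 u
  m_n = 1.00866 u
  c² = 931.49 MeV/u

Mass of separated nucleons = 73(1.0078250) + 93(1.00866) = 73.5712250 + 93.80538 = 167.3766050 u
Mass defect Δm = 167.3766050 − 165.938961 = 1.4376440 u
Binding energy = Δm·c² = 1.4376440 × 931.49 MeV/u = 1339.15 MeV
Per nucleon: 1339.15 / 166 = 8.067 MeV

8.067 MeV/nucleon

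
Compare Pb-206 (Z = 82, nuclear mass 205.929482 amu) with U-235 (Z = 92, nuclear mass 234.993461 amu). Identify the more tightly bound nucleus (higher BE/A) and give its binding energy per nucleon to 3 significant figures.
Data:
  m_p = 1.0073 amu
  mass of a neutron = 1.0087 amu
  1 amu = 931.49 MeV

Pb-206; 7.90 MeV/nucleon

Pb-206: Σm = 82(1.0073) + 124(1.0087) = 207.6774 amu; Δm = 1.747918 amu; E_B = 1628.2 MeV; E_B/A = 7.904 MeV
U-235: Σm = 92(1.0073) + 143(1.0087) = 236.9157 amu; Δm = 1.922239 amu; E_B = 1790.5 MeV; E_B/A = 7.619 MeV
Pb-206 has the higher binding energy per nucleon, so it is the more tightly bound nucleus.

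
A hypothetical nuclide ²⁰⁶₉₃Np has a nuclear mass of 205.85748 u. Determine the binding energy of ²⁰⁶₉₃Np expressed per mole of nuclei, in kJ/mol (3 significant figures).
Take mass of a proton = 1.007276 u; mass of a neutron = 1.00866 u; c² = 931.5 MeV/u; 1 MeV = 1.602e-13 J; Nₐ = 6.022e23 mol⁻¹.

Mass of separated nucleons = 93(1.007276) + 113(1.00866) = 93.676668 + 113.97858 = 207.655248 u
The mass defect is 207.655248 − 205.85748 = 1.797768 u.
Converting to energy: 1.797768 u × 931.5 MeV/u = 1674.62 MeV
Per nucleus in joules: 1674.62 MeV × 1.602e-13 J/MeV = 2.6827e-10 J
Per mole: 2.6827e-10 J × 6.022e23 mol⁻¹ = 1.6155e+14 J/mol

1.62e+11 kJ/mol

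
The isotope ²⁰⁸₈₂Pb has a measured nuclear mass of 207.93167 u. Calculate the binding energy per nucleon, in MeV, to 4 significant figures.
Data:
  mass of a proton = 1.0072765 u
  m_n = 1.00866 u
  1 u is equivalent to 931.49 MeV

With 82 protons and 126 neutrons (A = 208):
Mass of separated nucleons = 82(1.0072765) + 126(1.00866) = 82.5966730 + 127.09116 = 209.6878330 u
Δm = 209.6878330 − 207.93167 = 1.7561630 u
Converting to energy: 1.7561630 u × 931.49 MeV/u = 1635.85 MeV
Dividing by A = 208 gives 7.865 MeV per nucleon.

7.865 MeV/nucleon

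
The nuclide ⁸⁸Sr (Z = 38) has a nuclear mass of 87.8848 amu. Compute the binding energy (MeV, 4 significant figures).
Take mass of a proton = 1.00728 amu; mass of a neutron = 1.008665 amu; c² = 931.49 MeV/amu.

With 38 protons and 50 neutrons (A = 88):
Σm = 38·m_p + 50·m_n = 38.27664 + 50.433250 = 88.709890 amu
The mass defect is 88.709890 − 87.8848 = 0.825090 amu.
E_B = 0.825090 × 931.49 = 768.563 MeV

768.6 MeV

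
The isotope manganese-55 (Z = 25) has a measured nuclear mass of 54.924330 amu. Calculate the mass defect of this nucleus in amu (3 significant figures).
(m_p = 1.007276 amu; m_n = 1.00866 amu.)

0.517 amu

Σm = 25·m_p + 30·m_n = 25.181900 + 30.25980 = 55.441700 amu
Δm = 55.441700 − 54.924330 = 0.517370 amu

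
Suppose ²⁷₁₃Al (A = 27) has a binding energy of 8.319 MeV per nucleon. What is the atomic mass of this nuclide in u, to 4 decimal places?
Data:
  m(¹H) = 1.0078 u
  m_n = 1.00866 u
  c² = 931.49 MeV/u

26.9815 u

Total binding energy = 27 × 8.319 = 224.613 MeV
Mass defect = 224.613 MeV / (931.49 MeV/u) = 0.241133 u
Constituent mass = 13(1.0078) + 14(1.00866) = 27.22264 u
Atomic mass = 27.22264 − 0.241133 = 26.981507 u ≈ 26.9815 u (to 4 decimal places)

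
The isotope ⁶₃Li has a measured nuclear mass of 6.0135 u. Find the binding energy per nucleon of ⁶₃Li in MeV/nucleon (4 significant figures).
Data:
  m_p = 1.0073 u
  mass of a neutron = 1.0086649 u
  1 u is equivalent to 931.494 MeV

Σm = 3·m_p + 3·m_n = 3.0219 + 3.0259947 = 6.0478947 u
Δm = 6.0478947 − 6.0135 = 0.0343947 u
Converting to energy: 0.0343947 u × 931.494 MeV/u = 32.0385 MeV
Dividing by A = 6 gives 5.340 MeV per nucleon.

5.340 MeV/nucleon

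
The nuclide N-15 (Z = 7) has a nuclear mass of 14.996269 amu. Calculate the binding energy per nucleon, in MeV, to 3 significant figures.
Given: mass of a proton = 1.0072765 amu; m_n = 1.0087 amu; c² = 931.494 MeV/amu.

7.72 MeV/nucleon

Σm = 7·m_p + 8·m_n = 7.0509355 + 8.0696 = 15.1205355 amu
Mass defect Δm = 15.1205355 − 14.996269 = 0.1242665 amu
Binding energy = Δm·c² = 0.1242665 × 931.494 MeV/amu = 115.753 MeV
Dividing by A = 15 gives 7.717 MeV per nucleon.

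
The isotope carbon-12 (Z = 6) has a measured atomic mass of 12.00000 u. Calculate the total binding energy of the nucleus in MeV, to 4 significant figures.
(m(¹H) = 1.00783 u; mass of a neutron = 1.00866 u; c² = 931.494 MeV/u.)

92.16 MeV

Total constituent mass: 6 × 1.00783 + 6 × 1.00866 = 12.09894 u
Mass defect Δm = 12.09894 − 12.00000 = 0.09894 u
Converting to energy: 0.09894 u × 931.494 MeV/u = 92.1620 MeV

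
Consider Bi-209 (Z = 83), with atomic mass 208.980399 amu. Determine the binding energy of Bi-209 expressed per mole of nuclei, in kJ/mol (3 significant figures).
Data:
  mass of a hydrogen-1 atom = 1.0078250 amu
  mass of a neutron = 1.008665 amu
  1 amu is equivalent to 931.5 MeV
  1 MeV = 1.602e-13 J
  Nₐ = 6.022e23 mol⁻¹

Z = 83, so N = A − Z = 209 − 83 = 126.
Mass of separated nucleons = 83(1.0078250) + 126(1.008665) = 83.6494750 + 127.091790 = 210.7412650 amu
Mass defect Δm = 210.7412650 − 208.980399 = 1.7608660 amu
Binding energy = Δm·c² = 1.7608660 × 931.5 MeV/amu = 1640.25 MeV
Per nucleus in joules: 1640.25 MeV × 1.602e-13 J/MeV = 2.6277e-10 J
Per mole: 2.6277e-10 J × 6.022e23 mol⁻¹ = 1.5824e+14 J/mol

1.58e+11 kJ/mol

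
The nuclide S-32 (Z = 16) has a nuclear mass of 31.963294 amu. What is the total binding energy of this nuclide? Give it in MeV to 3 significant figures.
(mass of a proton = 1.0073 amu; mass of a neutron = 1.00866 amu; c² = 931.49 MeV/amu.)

272 MeV

The nucleus contains 16 protons and 32 − 16 = 16 neutrons.
Mass of separated nucleons = 16(1.0073) + 16(1.00866) = 16.1168 + 16.13856 = 32.25536 amu
Δm = 32.25536 − 31.963294 = 0.292066 amu
Converting to energy: 0.292066 amu × 931.49 MeV/amu = 272.057 MeV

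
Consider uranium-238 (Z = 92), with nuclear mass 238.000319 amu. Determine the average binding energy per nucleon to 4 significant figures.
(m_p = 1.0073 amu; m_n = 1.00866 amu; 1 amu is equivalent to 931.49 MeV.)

7.576 MeV/nucleon

With 92 protons and 146 neutrons (A = 238):
Mass of separated nucleons = 92(1.0073) + 146(1.00866) = 92.6716 + 147.26436 = 239.93596 amu
Δm = 239.93596 − 238.000319 = 1.935641 amu
E_B = 1.935641 × 931.49 = 1803.03 MeV
BE/A = 1803.03 MeV / 238 = 7.576 MeV/nucleon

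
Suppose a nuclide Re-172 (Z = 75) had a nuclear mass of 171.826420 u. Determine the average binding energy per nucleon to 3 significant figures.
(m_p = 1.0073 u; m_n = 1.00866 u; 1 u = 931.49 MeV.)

8.45 MeV/nucleon

Total constituent mass: 75 × 1.0073 + 97 × 1.00866 = 173.38752 u
The mass defect is 173.38752 − 171.826420 = 1.561100 u.
Converting to energy: 1.561100 u × 931.49 MeV/u = 1454.15 MeV
BE/A = 1454.15 MeV / 172 = 8.454 MeV/nucleon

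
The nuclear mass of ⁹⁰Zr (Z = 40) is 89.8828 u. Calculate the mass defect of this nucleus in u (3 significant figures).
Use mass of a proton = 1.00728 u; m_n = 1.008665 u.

Z = 40, so N = A − Z = 90 − 40 = 50.
Total constituent mass: 40 × 1.00728 + 50 × 1.008665 = 90.724450 u
Mass defect Δm = 90.724450 − 89.8828 = 0.841650 u

0.842 u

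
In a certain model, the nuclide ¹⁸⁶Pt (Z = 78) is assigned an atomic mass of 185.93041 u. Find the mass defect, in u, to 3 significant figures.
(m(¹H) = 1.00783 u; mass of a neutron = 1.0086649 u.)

Mass of separated nucleons = 78(1.00783) + 108(1.0086649) = 78.61074 + 108.9358092 = 187.5465492 u
The mass defect is 187.5465492 − 185.93041 = 1.6161392 u.

1.62 u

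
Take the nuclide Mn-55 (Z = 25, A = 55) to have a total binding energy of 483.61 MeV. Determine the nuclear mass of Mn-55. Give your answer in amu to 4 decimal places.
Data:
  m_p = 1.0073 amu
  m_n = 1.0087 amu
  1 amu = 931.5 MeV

Mass defect = 483.61 MeV / (931.5 MeV/amu) = 0.519173 amu
Constituent mass = 25(1.0073) + 30(1.0087) = 55.4435 amu
Nuclear mass = 55.4435 − 0.519173 = 54.924327 amu ≈ 54.9243 amu (to 4 decimal places)

54.9243 amu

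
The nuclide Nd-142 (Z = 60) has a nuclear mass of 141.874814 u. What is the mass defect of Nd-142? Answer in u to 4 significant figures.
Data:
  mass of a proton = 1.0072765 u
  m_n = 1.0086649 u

1.272 u

Z = 60, so N = A − Z = 142 − 60 = 82.
Mass of separated nucleons = 60(1.0072765) + 82(1.0086649) = 60.4365900 + 82.7105218 = 143.1471118 u
The mass defect is 143.1471118 − 141.874814 = 1.2722978 u.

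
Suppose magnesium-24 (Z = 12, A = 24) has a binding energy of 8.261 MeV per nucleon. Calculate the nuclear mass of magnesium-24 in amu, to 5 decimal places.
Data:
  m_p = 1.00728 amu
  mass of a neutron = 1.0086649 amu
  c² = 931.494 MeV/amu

Total binding energy = 24 × 8.261 = 198.264 MeV
Mass defect = 198.264 MeV / (931.494 MeV/amu) = 0.2128452 amu
Constituent mass = 12(1.00728) + 12(1.0086649) = 24.1913388 amu
Nuclear mass = 24.1913388 − 0.2128452 = 23.9784936 amu ≈ 23.97849 amu (to 5 decimal places)

23.97849 amu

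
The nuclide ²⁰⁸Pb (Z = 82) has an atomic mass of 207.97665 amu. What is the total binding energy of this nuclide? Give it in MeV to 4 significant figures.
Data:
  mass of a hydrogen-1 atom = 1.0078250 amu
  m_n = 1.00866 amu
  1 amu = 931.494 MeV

1636 MeV

Σm = 82·m(¹H) + 126·m_n = 82.6416500 + 127.09116 = 209.7328100 amu
The mass defect is 209.7328100 − 207.97665 = 1.7561600 amu.
Converting to energy: 1.7561600 amu × 931.494 MeV/amu = 1635.85 MeV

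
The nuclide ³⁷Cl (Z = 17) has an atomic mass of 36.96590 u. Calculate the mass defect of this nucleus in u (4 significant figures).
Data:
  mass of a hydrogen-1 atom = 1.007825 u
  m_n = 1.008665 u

Total constituent mass: 17 × 1.007825 + 20 × 1.008665 = 37.306325 u
Δm = 37.306325 − 36.96590 = 0.340425 u

0.3404 u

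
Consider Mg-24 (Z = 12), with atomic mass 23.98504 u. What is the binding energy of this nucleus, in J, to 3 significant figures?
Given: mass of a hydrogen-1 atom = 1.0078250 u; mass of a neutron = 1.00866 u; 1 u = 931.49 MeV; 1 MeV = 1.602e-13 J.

3.18e-11 J

The nucleus contains 12 protons and 24 − 12 = 12 neutrons.
Σm = 12·m(¹H) + 12·m_n = 12.0939000 + 12.10392 = 24.1978200 u
Mass defect Δm = 24.1978200 − 23.98504 = 0.2127800 u
Binding energy = Δm·c² = 0.2127800 × 931.49 MeV/u = 198.202 MeV
In joules: 198.202 MeV × 1.602e-13 J/MeV = 3.1752e-11 J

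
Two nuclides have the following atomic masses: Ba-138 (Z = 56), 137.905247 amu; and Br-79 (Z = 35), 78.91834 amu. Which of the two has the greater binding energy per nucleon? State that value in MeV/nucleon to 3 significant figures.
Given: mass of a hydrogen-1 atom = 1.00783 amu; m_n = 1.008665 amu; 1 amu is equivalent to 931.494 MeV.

Br-79; 8.69 MeV/nucleon

Ba-138: Σm = 56(1.00783) + 82(1.008665) = 139.149010 amu; Δm = 1.243763 amu; E_B = 1158.56 MeV; E_B/A = 8.395 MeV
Br-79: Σm = 35(1.00783) + 44(1.008665) = 79.655310 amu; Δm = 0.736970 amu; E_B = 686.48 MeV; E_B/A = 8.690 MeV
Br-79 has the higher binding energy per nucleon, so it is the more tightly bound nucleus.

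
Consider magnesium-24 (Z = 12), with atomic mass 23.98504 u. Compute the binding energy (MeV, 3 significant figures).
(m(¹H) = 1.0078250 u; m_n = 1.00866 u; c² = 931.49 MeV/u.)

Mass of separated nucleons = 12(1.0078250) + 12(1.00866) = 12.0939000 + 12.10392 = 24.1978200 u
Mass defect Δm = 24.1978200 − 23.98504 = 0.2127800 u
E_B = 0.2127800 × 931.49 = 198.202 MeV

198 MeV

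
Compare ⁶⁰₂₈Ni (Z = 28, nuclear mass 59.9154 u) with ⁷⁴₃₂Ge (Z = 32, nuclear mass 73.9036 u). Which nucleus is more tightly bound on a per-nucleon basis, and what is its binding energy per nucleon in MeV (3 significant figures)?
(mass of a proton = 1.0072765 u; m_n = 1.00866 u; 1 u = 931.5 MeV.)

⁶⁰₂₈Ni: Σm = 28(1.0072765) + 32(1.00866) = 60.4808620 u; Δm = 0.5654620 u; E_B = 526.73 MeV; E_B/A = 8.779 MeV
⁷⁴₃₂Ge: Σm = 32(1.0072765) + 42(1.00866) = 74.5965680 u; Δm = 0.6929680 u; E_B = 645.50 MeV; E_B/A = 8.723 MeV
⁶⁰₂₈Ni has the higher binding energy per nucleon, so it is the more tightly bound nucleus.

⁶⁰₂₈Ni; 8.78 MeV/nucleon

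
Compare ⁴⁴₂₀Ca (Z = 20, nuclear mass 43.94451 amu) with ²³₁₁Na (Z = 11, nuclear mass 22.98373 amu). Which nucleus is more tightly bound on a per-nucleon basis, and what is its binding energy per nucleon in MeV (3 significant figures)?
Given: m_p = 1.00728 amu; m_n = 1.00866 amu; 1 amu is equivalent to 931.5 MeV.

⁴⁴₂₀Ca; 8.66 MeV/nucleon

⁴⁴₂₀Ca: Σm = 20(1.00728) + 24(1.00866) = 44.35344 amu; Δm = 0.40893 amu; E_B = 380.92 MeV; E_B/A = 8.657 MeV
²³₁₁Na: Σm = 11(1.00728) + 12(1.00866) = 23.18400 amu; Δm = 0.20027 amu; E_B = 186.55 MeV; E_B/A = 8.111 MeV
⁴⁴₂₀Ca has the higher binding energy per nucleon, so it is the more tightly bound nucleus.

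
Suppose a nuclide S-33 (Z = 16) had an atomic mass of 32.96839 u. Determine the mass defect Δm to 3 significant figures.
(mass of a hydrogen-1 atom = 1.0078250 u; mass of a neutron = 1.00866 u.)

Mass of separated nucleons = 16(1.0078250) + 17(1.00866) = 16.1252000 + 17.14722 = 33.2724200 u
Mass defect Δm = 33.2724200 − 32.96839 = 0.3040300 u

0.304 u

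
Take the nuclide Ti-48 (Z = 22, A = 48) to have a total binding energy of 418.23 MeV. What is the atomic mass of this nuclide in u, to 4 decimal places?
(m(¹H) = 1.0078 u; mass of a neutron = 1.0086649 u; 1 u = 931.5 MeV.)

47.9479 u

Mass defect = 418.23 MeV / (931.5 MeV/u) = 0.448986 u
Constituent mass = 22(1.0078) + 26(1.0086649) = 48.3968874 u
Atomic mass = 48.3968874 − 0.448986 = 47.9479014 u ≈ 47.9479 u (to 4 decimal places)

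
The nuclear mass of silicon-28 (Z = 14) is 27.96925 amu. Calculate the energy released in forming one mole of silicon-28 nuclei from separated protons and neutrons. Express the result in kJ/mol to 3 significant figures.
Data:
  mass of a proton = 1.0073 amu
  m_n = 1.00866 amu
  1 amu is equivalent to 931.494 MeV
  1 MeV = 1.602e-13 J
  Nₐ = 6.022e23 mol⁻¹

With 14 protons and 14 neutrons (A = 28):
Σm = 14·m_p + 14·m_n = 14.1022 + 14.12124 = 28.22344 amu
Δm = 28.22344 − 27.96925 = 0.25419 amu
Converting to energy: 0.25419 amu × 931.494 MeV/amu = 236.776 MeV
Per nucleus in joules: 236.776 MeV × 1.602e-13 J/MeV = 3.7932e-11 J
Per mole: 3.7932e-11 J × 6.022e23 mol⁻¹ = 2.2843e+13 J/mol

2.28e+10 kJ/mol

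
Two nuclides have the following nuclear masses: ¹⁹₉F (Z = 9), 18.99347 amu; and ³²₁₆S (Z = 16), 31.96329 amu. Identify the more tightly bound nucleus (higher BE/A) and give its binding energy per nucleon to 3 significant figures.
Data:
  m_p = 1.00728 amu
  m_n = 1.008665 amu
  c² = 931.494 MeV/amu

¹⁹₉F: Σm = 9(1.00728) + 10(1.008665) = 19.152170 amu; Δm = 0.158700 amu; E_B = 147.828 MeV; E_B/A = 7.780 MeV
³²₁₆S: Σm = 16(1.00728) + 16(1.008665) = 32.255120 amu; Δm = 0.291830 amu; E_B = 271.838 MeV; E_B/A = 8.4949 MeV
³²₁₆S has the higher binding energy per nucleon, so it is the more tightly bound nucleus.

³²₁₆S; 8.49 MeV/nucleon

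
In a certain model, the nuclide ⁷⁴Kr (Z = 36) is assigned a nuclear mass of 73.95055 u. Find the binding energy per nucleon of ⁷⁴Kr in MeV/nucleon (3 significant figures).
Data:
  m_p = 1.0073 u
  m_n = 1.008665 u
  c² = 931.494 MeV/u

Total constituent mass: 36 × 1.0073 + 38 × 1.008665 = 74.592070 u
Mass defect Δm = 74.592070 − 73.95055 = 0.641520 u
E_B = 0.641520 × 931.494 = 597.572 MeV
Dividing by A = 74 gives 8.075 MeV per nucleon.

8.08 MeV/nucleon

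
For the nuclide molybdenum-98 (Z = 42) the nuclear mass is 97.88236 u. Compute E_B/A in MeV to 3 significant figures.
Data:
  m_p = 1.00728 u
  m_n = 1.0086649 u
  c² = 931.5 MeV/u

Z = 42, so N = A − Z = 98 − 42 = 56.
Mass of separated nucleons = 42(1.00728) + 56(1.0086649) = 42.30576 + 56.4852344 = 98.7909944 u
Mass defect Δm = 98.7909944 − 97.88236 = 0.9086344 u
E_B = 0.9086344 × 931.5 = 846.393 MeV
Dividing by A = 98 gives 8.637 MeV per nucleon.

8.64 MeV/nucleon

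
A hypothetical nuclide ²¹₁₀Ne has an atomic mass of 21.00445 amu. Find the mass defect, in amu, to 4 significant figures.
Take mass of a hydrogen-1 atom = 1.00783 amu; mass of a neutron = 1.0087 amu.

0.1696 amu

The nucleus contains 10 protons and 21 − 10 = 11 neutrons.
Σm = 10·m(¹H) + 11·m_n = 10.07830 + 11.0957 = 21.17400 amu
Mass defect Δm = 21.17400 − 21.00445 = 0.16955 amu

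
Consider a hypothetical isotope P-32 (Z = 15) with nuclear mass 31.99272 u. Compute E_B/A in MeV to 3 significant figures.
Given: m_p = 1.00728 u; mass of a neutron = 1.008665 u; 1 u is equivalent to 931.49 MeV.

7.68 MeV/nucleon

Σm = 15·m_p + 17·m_n = 15.10920 + 17.147305 = 32.256505 u
The mass defect is 32.256505 − 31.99272 = 0.263785 u.
Converting to energy: 0.263785 u × 931.49 MeV/u = 245.713 MeV
Dividing by A = 32 gives 7.679 MeV per nucleon.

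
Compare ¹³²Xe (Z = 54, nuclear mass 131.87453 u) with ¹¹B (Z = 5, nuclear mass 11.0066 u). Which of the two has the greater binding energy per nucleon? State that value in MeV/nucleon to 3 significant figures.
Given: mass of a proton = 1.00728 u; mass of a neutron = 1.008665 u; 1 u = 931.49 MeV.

¹³²Xe; 8.43 MeV/nucleon

¹³²Xe: Σm = 54(1.00728) + 78(1.008665) = 133.068990 u; Δm = 1.194460 u; E_B = 1112.6 MeV; E_B/A = 8.429 MeV
¹¹B: Σm = 5(1.00728) + 6(1.008665) = 11.088390 u; Δm = 0.081790 u; E_B = 76.187 MeV; E_B/A = 6.926 MeV
¹³²Xe has the higher binding energy per nucleon, so it is the more tightly bound nucleus.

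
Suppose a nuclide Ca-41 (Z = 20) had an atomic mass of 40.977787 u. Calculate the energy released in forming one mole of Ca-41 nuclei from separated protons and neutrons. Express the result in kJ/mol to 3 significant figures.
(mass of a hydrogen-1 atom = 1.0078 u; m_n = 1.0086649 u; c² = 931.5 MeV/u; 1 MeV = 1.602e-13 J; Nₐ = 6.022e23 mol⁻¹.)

3.24e+10 kJ/mol

The nucleus contains 20 protons and 41 − 20 = 21 neutrons.
Mass of separated nucleons = 20(1.0078) + 21(1.0086649) = 20.1560 + 21.1819629 = 41.3379629 u
Mass defect Δm = 41.3379629 − 40.977787 = 0.3601759 u
Converting to energy: 0.3601759 u × 931.5 MeV/u = 335.504 MeV
Per nucleus in joules: 335.504 MeV × 1.602e-13 J/MeV = 5.3748e-11 J
Per mole: 5.3748e-11 J × 6.022e23 mol⁻¹ = 3.2367e+13 J/mol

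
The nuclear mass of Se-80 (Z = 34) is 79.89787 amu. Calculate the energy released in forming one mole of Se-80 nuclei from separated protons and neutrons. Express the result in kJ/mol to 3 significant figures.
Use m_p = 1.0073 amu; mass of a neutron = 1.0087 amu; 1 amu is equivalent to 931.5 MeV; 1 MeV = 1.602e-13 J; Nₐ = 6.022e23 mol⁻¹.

6.74e+10 kJ/mol

With 34 protons and 46 neutrons (A = 80):
Total constituent mass: 34 × 1.0073 + 46 × 1.0087 = 80.6484 amu
The mass defect is 80.6484 − 79.89787 = 0.75053 amu.
Converting to energy: 0.75053 amu × 931.5 MeV/amu = 699.119 MeV
Per nucleus in joules: 699.119 MeV × 1.602e-13 J/MeV = 1.1200e-10 J
Per mole: 1.1200e-10 J × 6.022e23 mol⁻¹ = 6.7446e+13 J/mol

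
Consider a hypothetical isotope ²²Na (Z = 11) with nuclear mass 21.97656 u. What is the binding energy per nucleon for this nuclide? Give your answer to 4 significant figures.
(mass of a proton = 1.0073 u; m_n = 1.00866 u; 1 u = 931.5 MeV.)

Mass of separated nucleons = 11(1.0073) + 11(1.00866) = 11.0803 + 11.09526 = 22.17556 u
Mass defect Δm = 22.17556 − 21.97656 = 0.19900 u
E_B = 0.19900 × 931.5 = 185.369 MeV
BE/A = 185.369 MeV / 22 = 8.426 MeV/nucleon

8.426 MeV/nucleon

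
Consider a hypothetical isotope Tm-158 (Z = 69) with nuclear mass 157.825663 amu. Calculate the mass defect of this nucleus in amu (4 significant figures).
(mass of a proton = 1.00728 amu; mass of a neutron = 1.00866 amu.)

Mass of separated nucleons = 69(1.00728) + 89(1.00866) = 69.50232 + 89.77074 = 159.27306 amu
Δm = 159.27306 − 157.825663 = 1.447397 amu

1.447 amu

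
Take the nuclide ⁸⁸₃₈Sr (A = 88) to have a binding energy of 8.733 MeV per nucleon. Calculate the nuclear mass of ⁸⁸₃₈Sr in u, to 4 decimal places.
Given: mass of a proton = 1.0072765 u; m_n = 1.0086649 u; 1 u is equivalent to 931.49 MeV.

Total binding energy = 88 × 8.733 = 768.504 MeV
Mass defect = 768.504 MeV / (931.49 MeV/u) = 0.825027 u
Constituent mass = 38(1.0072765) + 50(1.0086649) = 88.7097520 u
Nuclear mass = 88.7097520 − 0.825027 = 87.8847250 u ≈ 87.8847 u (to 4 decimal places)

87.8847 u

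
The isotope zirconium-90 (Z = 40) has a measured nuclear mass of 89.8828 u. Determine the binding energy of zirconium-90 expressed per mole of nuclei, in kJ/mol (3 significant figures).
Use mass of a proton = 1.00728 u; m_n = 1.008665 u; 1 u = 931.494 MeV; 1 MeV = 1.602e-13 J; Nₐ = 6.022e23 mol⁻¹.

Total constituent mass: 40 × 1.00728 + 50 × 1.008665 = 90.724450 u
The mass defect is 90.724450 − 89.8828 = 0.841650 u.
Converting to energy: 0.841650 u × 931.494 MeV/u = 783.992 MeV
Per nucleus in joules: 783.992 MeV × 1.602e-13 J/MeV = 1.2560e-10 J
Per mole: 1.2560e-10 J × 6.022e23 mol⁻¹ = 7.5636e+13 J/mol

7.56e+10 kJ/mol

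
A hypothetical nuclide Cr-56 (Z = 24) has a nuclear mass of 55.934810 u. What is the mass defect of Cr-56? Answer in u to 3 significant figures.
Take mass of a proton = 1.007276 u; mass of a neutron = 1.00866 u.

0.517 u

With 24 protons and 32 neutrons (A = 56):
Total constituent mass: 24 × 1.007276 + 32 × 1.00866 = 56.451744 u
The mass defect is 56.451744 − 55.934810 = 0.516934 u.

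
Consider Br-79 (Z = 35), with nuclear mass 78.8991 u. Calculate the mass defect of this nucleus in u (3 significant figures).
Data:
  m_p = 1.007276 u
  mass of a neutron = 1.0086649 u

0.737 u

Σm = 35·m_p + 44·m_n = 35.254660 + 44.3812556 = 79.6359156 u
Δm = 79.6359156 − 78.8991 = 0.7368156 u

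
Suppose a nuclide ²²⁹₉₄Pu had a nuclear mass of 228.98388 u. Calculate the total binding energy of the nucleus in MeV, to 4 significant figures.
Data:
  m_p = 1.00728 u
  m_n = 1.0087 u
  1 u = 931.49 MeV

1746 MeV

Mass of separated nucleons = 94(1.00728) + 135(1.0087) = 94.68432 + 136.1745 = 230.85882 u
Mass defect Δm = 230.85882 − 228.98388 = 1.87494 u
Binding energy = Δm·c² = 1.87494 × 931.49 MeV/u = 1746.49 MeV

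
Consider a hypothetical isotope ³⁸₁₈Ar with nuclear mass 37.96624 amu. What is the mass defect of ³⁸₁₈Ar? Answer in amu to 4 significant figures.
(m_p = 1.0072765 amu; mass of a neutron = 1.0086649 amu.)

0.3380 amu

Z = 18, so N = A − Z = 38 − 18 = 20.
Total constituent mass: 18 × 1.0072765 + 20 × 1.0086649 = 38.3042750 amu
Mass defect Δm = 38.3042750 − 37.96624 = 0.3380350 amu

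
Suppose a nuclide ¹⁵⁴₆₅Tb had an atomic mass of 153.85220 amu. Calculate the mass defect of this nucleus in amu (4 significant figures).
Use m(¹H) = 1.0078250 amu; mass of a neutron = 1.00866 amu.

1.427 amu

Z = 65, so N = A − Z = 154 − 65 = 89.
Σm = 65·m(¹H) + 89·m_n = 65.5086250 + 89.77074 = 155.2793650 amu
The mass defect is 155.2793650 − 153.85220 = 1.4271650 amu.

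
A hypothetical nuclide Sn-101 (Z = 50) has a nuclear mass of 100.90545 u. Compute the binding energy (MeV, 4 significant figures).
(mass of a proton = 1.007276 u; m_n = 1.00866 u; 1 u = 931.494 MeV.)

Σm = 50·m_p + 51·m_n = 50.363800 + 51.44166 = 101.805460 u
The mass defect is 101.805460 − 100.90545 = 0.900010 u.
E_B = 0.900010 × 931.494 = 838.354 MeV

838.4 MeV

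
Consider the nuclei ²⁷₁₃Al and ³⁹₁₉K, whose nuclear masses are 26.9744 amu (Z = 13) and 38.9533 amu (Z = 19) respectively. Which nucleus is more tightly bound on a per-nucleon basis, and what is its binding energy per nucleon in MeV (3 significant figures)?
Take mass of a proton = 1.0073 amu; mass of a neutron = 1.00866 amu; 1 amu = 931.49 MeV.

²⁷₁₃Al: Σm = 13(1.0073) + 14(1.00866) = 27.21614 amu; Δm = 0.24174 amu; E_B = 225.18 MeV; E_B/A = 8.340 MeV
³⁹₁₉K: Σm = 19(1.0073) + 20(1.00866) = 39.31190 amu; Δm = 0.35860 amu; E_B = 334.03 MeV; E_B/A = 8.5649 MeV
³⁹₁₉K has the higher binding energy per nucleon, so it is the more tightly bound nucleus.

³⁹₁₉K; 8.56 MeV/nucleon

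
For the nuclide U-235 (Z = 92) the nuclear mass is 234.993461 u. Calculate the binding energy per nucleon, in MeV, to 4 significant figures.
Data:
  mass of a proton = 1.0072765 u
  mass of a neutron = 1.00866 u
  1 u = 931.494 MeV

7.588 MeV/nucleon

Mass of separated nucleons = 92(1.0072765) + 143(1.00866) = 92.6694380 + 144.23838 = 236.9078180 u
Mass defect Δm = 236.9078180 − 234.993461 = 1.9143570 u
Converting to energy: 1.9143570 u × 931.494 MeV/u = 1783.21 MeV
Per nucleon: 1783.21 / 235 = 7.588 MeV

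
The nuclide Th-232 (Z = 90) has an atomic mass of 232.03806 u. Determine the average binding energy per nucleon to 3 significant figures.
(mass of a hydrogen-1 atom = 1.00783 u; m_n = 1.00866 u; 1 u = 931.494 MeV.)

Total constituent mass: 90 × 1.00783 + 142 × 1.00866 = 233.93442 u
Δm = 233.93442 − 232.03806 = 1.89636 u
Converting to energy: 1.89636 u × 931.494 MeV/u = 1766.45 MeV
BE/A = 1766.45 MeV / 232 = 7.614 MeV/nucleon

7.61 MeV/nucleon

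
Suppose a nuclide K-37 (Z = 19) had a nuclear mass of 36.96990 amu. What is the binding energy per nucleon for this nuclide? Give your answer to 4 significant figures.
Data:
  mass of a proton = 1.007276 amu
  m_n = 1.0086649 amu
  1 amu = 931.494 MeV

8.165 MeV/nucleon

Z = 19, so N = A − Z = 37 − 19 = 18.
Σm = 19·m_p + 18·m_n = 19.138244 + 18.1559682 = 37.2942122 amu
Mass defect Δm = 37.2942122 − 36.96990 = 0.3243122 amu
Converting to energy: 0.3243122 amu × 931.494 MeV/amu = 302.095 MeV
BE/A = 302.095 MeV / 37 = 8.165 MeV/nucleon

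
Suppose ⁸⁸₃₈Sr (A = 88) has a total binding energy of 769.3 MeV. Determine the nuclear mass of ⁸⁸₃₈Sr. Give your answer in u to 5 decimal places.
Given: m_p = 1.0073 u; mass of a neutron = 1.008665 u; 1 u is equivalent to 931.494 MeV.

Mass defect = 769.3 MeV / (931.494 MeV/u) = 0.8258776 u
Constituent mass = 38(1.0073) + 50(1.008665) = 88.710650 u
Nuclear mass = 88.710650 − 0.8258776 = 87.8847724 u ≈ 87.88477 u (to 5 decimal places)

87.88477 u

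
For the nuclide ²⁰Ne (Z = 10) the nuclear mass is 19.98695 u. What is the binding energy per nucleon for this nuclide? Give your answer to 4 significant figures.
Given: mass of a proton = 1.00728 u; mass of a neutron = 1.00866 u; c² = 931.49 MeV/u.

8.032 MeV/nucleon

Σm = 10·m_p + 10·m_n = 10.07280 + 10.08660 = 20.15940 u
Mass defect Δm = 20.15940 − 19.98695 = 0.17245 u
Converting to energy: 0.17245 u × 931.49 MeV/u = 160.635 MeV
BE/A = 160.635 MeV / 20 = 8.032 MeV/nucleon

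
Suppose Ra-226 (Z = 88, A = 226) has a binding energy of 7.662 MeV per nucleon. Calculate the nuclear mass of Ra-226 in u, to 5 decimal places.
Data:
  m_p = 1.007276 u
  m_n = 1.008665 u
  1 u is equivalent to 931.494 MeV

225.97710 u

Total binding energy = 226 × 7.662 = 1731.612 MeV
Mass defect = 1731.612 MeV / (931.494 MeV/u) = 1.8589621 u
Constituent mass = 88(1.007276) + 138(1.008665) = 227.836058 u
Nuclear mass = 227.836058 − 1.8589621 = 225.9770959 u ≈ 225.97710 u (to 5 decimal places)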